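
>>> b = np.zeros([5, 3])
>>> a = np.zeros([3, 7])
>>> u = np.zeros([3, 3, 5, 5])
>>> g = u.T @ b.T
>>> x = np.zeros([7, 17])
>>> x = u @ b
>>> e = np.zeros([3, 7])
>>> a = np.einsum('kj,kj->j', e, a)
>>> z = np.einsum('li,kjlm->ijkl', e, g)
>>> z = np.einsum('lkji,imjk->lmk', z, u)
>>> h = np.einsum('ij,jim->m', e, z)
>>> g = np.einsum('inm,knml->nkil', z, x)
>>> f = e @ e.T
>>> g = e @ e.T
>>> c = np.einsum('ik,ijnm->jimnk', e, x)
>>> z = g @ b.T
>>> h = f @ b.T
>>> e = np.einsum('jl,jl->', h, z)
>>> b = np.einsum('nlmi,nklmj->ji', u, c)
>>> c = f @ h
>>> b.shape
(7, 5)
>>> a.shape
(7,)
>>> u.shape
(3, 3, 5, 5)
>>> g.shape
(3, 3)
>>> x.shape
(3, 3, 5, 3)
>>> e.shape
()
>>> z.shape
(3, 5)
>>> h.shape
(3, 5)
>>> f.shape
(3, 3)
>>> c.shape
(3, 5)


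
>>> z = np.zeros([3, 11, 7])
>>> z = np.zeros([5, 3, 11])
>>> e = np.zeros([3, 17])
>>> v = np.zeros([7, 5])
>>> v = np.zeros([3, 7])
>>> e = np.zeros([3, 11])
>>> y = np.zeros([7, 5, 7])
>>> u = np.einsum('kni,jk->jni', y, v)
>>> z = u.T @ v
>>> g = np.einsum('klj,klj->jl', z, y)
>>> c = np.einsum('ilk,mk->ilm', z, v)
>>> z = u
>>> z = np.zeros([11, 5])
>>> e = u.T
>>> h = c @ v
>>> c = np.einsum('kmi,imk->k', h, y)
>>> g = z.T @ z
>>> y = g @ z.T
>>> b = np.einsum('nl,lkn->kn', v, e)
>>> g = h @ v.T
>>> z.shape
(11, 5)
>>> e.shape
(7, 5, 3)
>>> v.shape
(3, 7)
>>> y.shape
(5, 11)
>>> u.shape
(3, 5, 7)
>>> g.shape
(7, 5, 3)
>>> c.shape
(7,)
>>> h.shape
(7, 5, 7)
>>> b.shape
(5, 3)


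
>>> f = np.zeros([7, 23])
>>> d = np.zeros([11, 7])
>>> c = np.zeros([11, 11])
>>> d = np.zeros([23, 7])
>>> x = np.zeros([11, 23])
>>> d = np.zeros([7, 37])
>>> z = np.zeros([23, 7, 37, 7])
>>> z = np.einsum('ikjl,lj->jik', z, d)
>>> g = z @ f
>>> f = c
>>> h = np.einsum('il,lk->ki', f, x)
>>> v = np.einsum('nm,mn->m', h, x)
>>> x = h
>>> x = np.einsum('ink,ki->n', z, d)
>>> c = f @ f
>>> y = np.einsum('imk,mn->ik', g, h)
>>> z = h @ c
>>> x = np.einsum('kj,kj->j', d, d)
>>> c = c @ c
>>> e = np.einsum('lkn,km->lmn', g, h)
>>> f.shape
(11, 11)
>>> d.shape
(7, 37)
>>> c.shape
(11, 11)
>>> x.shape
(37,)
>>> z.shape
(23, 11)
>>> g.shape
(37, 23, 23)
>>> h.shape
(23, 11)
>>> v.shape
(11,)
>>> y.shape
(37, 23)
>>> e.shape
(37, 11, 23)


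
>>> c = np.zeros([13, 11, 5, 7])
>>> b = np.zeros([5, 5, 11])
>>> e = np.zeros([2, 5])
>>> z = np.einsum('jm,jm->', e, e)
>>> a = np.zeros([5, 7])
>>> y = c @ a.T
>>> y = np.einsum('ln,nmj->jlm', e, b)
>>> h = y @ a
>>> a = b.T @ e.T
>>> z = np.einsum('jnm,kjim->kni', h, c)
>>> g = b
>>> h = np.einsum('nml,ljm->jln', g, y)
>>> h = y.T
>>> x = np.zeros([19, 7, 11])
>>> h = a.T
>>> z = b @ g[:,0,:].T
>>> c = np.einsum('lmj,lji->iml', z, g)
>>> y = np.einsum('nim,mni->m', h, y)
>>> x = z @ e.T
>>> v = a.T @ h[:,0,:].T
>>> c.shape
(11, 5, 5)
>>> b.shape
(5, 5, 11)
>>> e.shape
(2, 5)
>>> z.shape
(5, 5, 5)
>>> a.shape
(11, 5, 2)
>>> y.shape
(11,)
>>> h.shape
(2, 5, 11)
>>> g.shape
(5, 5, 11)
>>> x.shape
(5, 5, 2)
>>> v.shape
(2, 5, 2)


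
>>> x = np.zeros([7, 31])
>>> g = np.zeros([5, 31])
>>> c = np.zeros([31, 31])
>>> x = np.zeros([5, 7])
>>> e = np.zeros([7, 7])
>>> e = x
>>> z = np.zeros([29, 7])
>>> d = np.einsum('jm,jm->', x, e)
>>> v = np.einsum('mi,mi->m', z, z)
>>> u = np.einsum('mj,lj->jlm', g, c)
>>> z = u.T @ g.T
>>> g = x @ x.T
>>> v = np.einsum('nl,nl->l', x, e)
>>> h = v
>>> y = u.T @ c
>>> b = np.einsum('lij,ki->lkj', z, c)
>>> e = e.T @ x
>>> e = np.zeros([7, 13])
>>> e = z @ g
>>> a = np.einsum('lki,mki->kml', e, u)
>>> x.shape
(5, 7)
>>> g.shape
(5, 5)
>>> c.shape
(31, 31)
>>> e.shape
(5, 31, 5)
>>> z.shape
(5, 31, 5)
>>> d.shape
()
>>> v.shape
(7,)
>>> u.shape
(31, 31, 5)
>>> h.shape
(7,)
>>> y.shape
(5, 31, 31)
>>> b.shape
(5, 31, 5)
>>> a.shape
(31, 31, 5)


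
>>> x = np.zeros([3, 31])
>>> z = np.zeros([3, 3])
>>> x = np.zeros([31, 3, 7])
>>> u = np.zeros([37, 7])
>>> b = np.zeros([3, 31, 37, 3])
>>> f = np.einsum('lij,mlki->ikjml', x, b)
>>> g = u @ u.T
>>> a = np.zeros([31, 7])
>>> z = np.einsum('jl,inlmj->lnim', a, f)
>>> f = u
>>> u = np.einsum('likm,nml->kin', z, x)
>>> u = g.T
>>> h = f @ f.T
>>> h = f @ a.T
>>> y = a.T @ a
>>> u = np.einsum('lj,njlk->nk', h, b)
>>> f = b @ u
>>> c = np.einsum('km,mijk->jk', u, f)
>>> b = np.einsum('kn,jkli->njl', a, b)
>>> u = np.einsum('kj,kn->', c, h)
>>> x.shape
(31, 3, 7)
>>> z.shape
(7, 37, 3, 3)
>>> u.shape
()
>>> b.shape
(7, 3, 37)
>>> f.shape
(3, 31, 37, 3)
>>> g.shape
(37, 37)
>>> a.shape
(31, 7)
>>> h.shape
(37, 31)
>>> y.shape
(7, 7)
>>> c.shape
(37, 3)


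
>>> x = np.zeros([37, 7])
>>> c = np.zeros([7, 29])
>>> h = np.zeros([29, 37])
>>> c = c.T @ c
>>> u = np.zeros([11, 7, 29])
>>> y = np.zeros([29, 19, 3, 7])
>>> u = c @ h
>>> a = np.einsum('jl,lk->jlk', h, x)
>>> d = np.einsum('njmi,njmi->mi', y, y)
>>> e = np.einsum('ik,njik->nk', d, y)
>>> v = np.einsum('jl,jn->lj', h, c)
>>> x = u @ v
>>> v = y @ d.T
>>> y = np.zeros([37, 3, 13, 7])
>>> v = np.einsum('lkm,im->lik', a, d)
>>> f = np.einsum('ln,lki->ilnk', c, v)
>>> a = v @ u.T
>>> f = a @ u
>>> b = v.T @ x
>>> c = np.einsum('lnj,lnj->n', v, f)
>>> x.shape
(29, 29)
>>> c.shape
(3,)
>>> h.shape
(29, 37)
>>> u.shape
(29, 37)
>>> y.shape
(37, 3, 13, 7)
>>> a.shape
(29, 3, 29)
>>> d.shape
(3, 7)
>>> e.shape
(29, 7)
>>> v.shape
(29, 3, 37)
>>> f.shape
(29, 3, 37)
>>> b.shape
(37, 3, 29)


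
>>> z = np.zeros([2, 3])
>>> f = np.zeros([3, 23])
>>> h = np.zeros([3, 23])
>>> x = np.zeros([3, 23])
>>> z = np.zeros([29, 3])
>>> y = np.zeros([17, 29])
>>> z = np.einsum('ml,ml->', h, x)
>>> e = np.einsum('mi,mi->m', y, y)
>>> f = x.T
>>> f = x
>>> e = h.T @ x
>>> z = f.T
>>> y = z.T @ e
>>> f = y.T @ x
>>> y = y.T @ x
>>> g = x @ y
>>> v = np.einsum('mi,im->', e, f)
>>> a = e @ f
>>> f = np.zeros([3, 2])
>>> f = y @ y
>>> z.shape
(23, 3)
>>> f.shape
(23, 23)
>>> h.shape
(3, 23)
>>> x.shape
(3, 23)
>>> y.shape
(23, 23)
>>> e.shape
(23, 23)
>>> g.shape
(3, 23)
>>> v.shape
()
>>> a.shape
(23, 23)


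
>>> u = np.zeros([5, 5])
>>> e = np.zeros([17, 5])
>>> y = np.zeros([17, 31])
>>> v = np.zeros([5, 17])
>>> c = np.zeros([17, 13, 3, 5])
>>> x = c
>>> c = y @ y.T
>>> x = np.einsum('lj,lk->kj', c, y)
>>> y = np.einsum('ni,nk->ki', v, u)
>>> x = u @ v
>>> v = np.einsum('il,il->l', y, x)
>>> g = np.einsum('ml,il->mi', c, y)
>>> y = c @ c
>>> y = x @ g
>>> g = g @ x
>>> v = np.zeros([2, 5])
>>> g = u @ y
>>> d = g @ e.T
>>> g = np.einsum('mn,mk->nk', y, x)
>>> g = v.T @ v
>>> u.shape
(5, 5)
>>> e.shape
(17, 5)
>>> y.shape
(5, 5)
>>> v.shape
(2, 5)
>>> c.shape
(17, 17)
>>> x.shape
(5, 17)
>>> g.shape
(5, 5)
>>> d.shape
(5, 17)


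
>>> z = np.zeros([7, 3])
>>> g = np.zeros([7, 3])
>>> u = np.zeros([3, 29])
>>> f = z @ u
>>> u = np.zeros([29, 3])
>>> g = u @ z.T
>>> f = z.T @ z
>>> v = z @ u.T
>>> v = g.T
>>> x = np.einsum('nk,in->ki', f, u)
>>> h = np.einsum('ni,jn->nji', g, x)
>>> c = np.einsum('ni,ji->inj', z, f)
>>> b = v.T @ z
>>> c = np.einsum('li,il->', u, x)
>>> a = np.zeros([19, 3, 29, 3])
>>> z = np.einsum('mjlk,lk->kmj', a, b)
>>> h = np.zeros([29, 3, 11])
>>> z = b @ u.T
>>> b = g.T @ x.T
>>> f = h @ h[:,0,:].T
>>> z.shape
(29, 29)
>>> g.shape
(29, 7)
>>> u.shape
(29, 3)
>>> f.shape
(29, 3, 29)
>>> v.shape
(7, 29)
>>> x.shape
(3, 29)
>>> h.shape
(29, 3, 11)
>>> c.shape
()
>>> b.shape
(7, 3)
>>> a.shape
(19, 3, 29, 3)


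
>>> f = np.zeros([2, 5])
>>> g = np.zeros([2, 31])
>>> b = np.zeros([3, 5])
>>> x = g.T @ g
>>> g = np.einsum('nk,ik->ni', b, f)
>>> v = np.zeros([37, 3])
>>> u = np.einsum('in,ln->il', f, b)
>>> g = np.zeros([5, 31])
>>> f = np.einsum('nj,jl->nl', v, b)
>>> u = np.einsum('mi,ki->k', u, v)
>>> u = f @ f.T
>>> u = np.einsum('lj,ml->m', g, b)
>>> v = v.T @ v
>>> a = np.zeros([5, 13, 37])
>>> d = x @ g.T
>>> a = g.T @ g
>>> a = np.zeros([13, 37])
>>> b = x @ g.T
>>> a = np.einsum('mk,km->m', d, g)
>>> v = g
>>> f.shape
(37, 5)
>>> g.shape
(5, 31)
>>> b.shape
(31, 5)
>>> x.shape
(31, 31)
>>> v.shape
(5, 31)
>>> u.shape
(3,)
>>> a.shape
(31,)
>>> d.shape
(31, 5)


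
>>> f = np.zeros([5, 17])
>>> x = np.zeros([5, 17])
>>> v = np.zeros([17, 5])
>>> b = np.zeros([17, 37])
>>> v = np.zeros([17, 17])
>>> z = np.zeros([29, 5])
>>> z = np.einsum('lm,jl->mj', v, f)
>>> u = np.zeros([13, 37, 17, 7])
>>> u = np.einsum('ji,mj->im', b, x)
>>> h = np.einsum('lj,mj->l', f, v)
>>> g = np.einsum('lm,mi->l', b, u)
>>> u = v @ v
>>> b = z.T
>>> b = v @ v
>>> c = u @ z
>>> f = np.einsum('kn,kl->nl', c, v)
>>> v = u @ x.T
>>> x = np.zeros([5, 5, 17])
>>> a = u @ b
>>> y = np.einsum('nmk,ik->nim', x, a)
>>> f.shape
(5, 17)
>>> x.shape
(5, 5, 17)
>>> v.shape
(17, 5)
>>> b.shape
(17, 17)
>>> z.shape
(17, 5)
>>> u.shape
(17, 17)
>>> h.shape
(5,)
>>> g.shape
(17,)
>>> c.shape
(17, 5)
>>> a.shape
(17, 17)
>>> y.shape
(5, 17, 5)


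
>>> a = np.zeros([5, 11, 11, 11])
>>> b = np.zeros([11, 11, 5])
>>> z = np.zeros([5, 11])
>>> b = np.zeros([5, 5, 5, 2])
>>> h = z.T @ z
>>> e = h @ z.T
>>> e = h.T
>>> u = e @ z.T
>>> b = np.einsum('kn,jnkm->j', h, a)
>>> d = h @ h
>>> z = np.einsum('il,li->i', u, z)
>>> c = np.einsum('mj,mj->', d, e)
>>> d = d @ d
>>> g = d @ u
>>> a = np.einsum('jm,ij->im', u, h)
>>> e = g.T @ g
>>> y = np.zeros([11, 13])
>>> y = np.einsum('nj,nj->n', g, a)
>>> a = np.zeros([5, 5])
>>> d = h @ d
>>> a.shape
(5, 5)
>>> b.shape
(5,)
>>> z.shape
(11,)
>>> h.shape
(11, 11)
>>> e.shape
(5, 5)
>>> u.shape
(11, 5)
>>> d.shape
(11, 11)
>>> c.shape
()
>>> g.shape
(11, 5)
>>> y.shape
(11,)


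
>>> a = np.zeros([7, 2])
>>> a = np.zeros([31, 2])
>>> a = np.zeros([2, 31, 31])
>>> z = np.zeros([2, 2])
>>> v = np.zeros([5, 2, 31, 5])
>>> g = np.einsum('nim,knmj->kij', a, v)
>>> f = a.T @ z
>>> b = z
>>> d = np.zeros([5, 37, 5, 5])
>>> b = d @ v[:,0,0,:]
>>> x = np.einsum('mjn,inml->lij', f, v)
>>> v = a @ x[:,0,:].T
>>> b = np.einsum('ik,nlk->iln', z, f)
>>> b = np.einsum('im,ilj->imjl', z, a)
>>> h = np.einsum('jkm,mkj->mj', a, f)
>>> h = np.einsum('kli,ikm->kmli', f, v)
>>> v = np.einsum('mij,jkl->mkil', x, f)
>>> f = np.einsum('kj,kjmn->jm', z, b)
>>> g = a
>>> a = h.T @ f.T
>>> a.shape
(2, 31, 5, 2)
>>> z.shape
(2, 2)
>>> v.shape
(5, 31, 5, 2)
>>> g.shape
(2, 31, 31)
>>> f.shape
(2, 31)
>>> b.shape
(2, 2, 31, 31)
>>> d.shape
(5, 37, 5, 5)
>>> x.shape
(5, 5, 31)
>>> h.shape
(31, 5, 31, 2)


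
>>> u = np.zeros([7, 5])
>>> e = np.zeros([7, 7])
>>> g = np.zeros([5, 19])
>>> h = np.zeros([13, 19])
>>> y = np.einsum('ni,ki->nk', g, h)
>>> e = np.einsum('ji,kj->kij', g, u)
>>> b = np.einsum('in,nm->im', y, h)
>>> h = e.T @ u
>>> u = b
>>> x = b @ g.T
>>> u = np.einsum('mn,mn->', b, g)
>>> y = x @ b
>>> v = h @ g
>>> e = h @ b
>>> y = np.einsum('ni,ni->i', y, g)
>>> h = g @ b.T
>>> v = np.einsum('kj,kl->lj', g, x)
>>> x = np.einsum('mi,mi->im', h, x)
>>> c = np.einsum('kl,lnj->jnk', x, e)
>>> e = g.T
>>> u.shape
()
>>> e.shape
(19, 5)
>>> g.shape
(5, 19)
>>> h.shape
(5, 5)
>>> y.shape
(19,)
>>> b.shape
(5, 19)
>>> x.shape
(5, 5)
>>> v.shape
(5, 19)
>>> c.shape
(19, 19, 5)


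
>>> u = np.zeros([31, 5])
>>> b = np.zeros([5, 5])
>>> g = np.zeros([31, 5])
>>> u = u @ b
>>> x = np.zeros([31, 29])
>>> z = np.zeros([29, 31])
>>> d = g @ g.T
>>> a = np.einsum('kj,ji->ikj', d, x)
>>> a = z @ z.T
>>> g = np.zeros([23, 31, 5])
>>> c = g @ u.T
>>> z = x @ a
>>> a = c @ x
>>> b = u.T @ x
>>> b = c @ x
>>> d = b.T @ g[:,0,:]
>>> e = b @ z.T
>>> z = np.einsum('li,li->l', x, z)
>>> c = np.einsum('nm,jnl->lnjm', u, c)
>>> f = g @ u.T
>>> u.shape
(31, 5)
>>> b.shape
(23, 31, 29)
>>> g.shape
(23, 31, 5)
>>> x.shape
(31, 29)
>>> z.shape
(31,)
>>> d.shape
(29, 31, 5)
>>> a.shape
(23, 31, 29)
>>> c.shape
(31, 31, 23, 5)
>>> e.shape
(23, 31, 31)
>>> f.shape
(23, 31, 31)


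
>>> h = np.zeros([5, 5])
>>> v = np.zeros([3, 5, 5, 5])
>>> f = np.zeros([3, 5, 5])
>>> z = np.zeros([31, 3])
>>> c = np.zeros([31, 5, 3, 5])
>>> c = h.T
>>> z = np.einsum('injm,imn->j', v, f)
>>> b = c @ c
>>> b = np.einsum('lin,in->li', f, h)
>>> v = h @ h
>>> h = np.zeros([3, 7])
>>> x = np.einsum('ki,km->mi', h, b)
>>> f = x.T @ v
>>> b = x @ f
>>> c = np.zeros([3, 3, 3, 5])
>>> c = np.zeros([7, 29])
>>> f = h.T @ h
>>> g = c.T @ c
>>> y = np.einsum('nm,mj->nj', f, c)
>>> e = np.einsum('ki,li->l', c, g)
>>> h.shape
(3, 7)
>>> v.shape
(5, 5)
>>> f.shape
(7, 7)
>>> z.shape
(5,)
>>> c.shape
(7, 29)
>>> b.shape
(5, 5)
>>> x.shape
(5, 7)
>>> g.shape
(29, 29)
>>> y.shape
(7, 29)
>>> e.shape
(29,)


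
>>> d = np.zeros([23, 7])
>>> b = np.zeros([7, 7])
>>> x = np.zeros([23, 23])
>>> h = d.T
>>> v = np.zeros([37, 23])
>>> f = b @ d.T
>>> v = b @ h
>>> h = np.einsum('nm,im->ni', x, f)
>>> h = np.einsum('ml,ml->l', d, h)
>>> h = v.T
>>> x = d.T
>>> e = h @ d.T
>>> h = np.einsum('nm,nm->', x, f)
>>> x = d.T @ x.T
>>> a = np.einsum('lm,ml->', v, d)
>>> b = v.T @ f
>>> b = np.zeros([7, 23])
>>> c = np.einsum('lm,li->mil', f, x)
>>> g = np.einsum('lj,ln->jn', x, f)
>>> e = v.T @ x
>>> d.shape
(23, 7)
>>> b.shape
(7, 23)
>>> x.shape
(7, 7)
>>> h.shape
()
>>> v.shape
(7, 23)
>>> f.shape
(7, 23)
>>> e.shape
(23, 7)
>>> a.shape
()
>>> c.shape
(23, 7, 7)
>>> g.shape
(7, 23)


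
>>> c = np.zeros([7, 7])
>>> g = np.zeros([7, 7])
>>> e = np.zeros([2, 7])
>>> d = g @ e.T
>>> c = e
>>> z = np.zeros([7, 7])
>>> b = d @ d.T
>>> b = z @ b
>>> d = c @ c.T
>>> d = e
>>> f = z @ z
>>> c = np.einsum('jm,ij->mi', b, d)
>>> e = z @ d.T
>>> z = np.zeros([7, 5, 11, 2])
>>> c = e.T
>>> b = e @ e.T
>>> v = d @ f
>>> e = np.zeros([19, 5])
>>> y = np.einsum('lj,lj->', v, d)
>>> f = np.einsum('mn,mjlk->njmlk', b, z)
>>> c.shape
(2, 7)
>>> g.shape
(7, 7)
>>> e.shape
(19, 5)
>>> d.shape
(2, 7)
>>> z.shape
(7, 5, 11, 2)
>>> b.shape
(7, 7)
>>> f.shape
(7, 5, 7, 11, 2)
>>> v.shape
(2, 7)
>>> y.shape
()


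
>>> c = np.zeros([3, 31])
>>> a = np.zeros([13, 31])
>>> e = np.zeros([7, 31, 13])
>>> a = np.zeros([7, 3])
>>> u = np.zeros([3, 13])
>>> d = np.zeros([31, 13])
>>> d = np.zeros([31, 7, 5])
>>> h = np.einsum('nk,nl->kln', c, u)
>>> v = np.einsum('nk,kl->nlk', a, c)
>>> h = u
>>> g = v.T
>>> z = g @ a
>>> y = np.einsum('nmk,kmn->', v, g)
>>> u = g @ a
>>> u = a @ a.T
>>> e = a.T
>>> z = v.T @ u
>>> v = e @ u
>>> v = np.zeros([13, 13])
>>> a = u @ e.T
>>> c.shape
(3, 31)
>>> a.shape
(7, 3)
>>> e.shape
(3, 7)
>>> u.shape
(7, 7)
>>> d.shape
(31, 7, 5)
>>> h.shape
(3, 13)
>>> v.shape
(13, 13)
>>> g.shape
(3, 31, 7)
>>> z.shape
(3, 31, 7)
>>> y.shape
()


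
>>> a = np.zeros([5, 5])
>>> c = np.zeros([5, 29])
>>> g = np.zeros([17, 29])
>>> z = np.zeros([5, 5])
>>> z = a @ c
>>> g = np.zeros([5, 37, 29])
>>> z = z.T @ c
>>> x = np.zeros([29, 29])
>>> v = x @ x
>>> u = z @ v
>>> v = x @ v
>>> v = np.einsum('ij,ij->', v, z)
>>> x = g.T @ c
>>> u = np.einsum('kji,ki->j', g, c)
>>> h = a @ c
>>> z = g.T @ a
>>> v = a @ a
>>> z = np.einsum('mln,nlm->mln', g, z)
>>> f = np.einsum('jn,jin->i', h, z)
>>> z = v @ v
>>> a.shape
(5, 5)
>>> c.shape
(5, 29)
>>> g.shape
(5, 37, 29)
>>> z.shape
(5, 5)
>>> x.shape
(29, 37, 29)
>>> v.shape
(5, 5)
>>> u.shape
(37,)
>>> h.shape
(5, 29)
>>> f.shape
(37,)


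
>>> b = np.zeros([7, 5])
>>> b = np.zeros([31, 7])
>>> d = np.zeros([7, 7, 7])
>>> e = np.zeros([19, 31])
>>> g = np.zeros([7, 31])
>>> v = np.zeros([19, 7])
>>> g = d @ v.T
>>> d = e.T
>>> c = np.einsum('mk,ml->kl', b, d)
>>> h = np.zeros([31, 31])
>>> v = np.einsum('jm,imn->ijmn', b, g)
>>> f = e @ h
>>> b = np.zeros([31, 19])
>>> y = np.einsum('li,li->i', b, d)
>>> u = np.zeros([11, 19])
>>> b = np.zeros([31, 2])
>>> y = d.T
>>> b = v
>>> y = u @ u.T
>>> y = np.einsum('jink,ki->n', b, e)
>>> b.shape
(7, 31, 7, 19)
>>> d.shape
(31, 19)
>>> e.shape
(19, 31)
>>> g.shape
(7, 7, 19)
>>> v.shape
(7, 31, 7, 19)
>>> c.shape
(7, 19)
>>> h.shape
(31, 31)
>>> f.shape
(19, 31)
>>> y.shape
(7,)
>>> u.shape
(11, 19)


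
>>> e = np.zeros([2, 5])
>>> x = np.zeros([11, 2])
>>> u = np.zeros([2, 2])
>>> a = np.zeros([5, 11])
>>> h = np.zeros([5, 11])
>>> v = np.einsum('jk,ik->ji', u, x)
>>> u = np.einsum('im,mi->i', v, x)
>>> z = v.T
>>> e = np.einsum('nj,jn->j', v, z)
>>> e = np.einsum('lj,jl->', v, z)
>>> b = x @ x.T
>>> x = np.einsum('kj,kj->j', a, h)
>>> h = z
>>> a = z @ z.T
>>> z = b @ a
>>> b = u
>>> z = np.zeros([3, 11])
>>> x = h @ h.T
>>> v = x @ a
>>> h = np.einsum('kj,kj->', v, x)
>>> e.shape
()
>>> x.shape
(11, 11)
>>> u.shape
(2,)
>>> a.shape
(11, 11)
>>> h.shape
()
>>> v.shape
(11, 11)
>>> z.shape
(3, 11)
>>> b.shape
(2,)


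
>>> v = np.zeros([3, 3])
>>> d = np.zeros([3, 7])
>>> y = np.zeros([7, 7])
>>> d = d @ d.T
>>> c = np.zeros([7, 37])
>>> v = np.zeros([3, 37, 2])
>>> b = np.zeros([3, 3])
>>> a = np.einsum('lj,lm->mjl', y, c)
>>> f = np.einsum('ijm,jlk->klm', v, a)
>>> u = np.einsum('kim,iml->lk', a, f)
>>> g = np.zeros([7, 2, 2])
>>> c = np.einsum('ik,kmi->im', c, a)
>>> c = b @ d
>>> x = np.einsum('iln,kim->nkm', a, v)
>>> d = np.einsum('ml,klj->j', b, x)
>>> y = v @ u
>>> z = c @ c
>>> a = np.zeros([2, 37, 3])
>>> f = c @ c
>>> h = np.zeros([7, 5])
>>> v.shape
(3, 37, 2)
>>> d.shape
(2,)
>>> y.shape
(3, 37, 37)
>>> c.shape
(3, 3)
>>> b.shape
(3, 3)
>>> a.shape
(2, 37, 3)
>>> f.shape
(3, 3)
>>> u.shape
(2, 37)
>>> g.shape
(7, 2, 2)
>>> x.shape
(7, 3, 2)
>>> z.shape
(3, 3)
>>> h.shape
(7, 5)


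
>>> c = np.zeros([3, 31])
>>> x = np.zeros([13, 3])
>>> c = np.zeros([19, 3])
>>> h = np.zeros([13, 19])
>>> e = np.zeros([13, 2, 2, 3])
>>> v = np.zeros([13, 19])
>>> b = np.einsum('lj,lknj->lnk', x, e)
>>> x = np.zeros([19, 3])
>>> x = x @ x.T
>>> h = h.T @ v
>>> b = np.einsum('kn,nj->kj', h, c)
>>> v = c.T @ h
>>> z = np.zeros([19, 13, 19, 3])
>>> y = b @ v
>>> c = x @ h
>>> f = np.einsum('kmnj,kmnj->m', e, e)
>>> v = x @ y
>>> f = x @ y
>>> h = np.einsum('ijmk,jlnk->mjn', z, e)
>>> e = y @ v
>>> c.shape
(19, 19)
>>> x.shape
(19, 19)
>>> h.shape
(19, 13, 2)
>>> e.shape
(19, 19)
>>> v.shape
(19, 19)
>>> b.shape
(19, 3)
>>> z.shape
(19, 13, 19, 3)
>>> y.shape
(19, 19)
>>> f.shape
(19, 19)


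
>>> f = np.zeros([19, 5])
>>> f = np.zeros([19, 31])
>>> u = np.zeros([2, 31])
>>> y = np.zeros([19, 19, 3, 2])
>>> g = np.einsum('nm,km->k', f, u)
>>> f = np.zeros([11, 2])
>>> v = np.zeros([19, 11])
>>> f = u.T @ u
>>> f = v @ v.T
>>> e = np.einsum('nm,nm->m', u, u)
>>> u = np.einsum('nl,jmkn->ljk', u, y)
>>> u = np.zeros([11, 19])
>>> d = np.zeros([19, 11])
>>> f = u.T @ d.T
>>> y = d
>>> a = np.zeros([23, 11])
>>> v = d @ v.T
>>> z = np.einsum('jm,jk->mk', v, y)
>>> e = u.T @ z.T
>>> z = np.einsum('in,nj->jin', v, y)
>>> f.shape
(19, 19)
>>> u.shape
(11, 19)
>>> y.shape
(19, 11)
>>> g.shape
(2,)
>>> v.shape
(19, 19)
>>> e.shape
(19, 19)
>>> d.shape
(19, 11)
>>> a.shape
(23, 11)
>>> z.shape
(11, 19, 19)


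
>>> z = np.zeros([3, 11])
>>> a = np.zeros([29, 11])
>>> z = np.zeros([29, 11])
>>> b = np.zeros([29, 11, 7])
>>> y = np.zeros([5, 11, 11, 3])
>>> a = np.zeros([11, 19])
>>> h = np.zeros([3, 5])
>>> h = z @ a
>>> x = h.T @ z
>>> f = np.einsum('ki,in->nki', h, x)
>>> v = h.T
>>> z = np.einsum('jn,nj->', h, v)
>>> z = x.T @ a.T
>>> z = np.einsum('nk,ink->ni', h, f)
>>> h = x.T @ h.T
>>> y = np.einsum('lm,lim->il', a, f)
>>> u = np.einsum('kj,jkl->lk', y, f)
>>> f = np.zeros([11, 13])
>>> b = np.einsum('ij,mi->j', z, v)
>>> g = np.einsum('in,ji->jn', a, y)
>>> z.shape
(29, 11)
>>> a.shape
(11, 19)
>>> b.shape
(11,)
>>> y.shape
(29, 11)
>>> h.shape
(11, 29)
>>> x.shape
(19, 11)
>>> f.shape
(11, 13)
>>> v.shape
(19, 29)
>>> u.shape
(19, 29)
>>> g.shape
(29, 19)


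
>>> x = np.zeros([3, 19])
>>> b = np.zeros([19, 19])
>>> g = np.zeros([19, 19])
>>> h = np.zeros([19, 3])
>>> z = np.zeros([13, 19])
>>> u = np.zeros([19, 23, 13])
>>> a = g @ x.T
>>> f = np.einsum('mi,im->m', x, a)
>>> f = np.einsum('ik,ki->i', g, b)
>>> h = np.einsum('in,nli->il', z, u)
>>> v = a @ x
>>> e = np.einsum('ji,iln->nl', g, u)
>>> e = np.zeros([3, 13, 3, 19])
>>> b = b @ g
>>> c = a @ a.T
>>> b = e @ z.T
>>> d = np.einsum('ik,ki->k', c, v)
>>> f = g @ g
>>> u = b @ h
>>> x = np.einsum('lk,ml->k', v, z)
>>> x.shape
(19,)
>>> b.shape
(3, 13, 3, 13)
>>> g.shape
(19, 19)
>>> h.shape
(13, 23)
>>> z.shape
(13, 19)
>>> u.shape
(3, 13, 3, 23)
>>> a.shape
(19, 3)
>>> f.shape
(19, 19)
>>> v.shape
(19, 19)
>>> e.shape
(3, 13, 3, 19)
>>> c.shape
(19, 19)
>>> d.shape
(19,)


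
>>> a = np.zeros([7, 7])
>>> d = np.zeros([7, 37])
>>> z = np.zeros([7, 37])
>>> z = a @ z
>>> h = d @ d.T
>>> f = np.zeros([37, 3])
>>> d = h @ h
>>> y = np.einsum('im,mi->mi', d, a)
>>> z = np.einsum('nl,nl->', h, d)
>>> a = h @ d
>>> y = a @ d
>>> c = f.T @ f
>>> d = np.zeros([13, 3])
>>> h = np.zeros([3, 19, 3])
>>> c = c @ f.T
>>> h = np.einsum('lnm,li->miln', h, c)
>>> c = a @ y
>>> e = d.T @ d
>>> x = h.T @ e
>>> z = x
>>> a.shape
(7, 7)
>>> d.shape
(13, 3)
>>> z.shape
(19, 3, 37, 3)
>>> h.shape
(3, 37, 3, 19)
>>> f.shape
(37, 3)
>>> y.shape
(7, 7)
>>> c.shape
(7, 7)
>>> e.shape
(3, 3)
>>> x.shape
(19, 3, 37, 3)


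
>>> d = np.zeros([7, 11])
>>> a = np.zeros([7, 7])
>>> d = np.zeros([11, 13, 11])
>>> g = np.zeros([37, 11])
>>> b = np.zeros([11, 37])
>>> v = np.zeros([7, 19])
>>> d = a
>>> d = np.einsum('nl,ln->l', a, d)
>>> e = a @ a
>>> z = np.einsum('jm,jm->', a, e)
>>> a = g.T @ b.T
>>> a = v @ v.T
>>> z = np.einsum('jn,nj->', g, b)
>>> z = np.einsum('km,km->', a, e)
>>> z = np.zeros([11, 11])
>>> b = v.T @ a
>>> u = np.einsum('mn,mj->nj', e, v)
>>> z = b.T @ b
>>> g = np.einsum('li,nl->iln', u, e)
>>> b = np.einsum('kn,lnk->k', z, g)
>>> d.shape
(7,)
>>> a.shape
(7, 7)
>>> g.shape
(19, 7, 7)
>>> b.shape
(7,)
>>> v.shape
(7, 19)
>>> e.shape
(7, 7)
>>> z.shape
(7, 7)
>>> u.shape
(7, 19)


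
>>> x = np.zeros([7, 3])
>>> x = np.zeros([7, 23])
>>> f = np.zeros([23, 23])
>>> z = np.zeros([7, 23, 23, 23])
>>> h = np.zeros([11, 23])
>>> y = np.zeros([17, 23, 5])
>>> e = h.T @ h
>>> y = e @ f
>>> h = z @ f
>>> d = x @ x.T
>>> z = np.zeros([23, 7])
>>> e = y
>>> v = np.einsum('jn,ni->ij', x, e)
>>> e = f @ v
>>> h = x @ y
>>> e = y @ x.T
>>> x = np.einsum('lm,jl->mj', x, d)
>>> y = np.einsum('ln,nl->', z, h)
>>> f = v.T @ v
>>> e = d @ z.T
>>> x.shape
(23, 7)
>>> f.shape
(7, 7)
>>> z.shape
(23, 7)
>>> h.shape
(7, 23)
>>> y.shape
()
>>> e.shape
(7, 23)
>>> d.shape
(7, 7)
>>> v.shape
(23, 7)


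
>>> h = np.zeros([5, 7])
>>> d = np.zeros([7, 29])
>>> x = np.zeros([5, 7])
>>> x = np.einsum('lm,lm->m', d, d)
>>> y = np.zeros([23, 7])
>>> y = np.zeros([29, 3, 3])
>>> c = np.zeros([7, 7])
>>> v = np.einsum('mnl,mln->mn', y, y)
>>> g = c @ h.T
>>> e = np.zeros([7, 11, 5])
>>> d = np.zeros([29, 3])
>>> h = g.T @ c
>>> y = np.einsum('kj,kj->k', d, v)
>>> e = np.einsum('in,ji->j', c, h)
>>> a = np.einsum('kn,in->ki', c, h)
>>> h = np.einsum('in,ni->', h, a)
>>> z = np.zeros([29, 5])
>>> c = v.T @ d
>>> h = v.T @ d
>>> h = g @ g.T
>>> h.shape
(7, 7)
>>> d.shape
(29, 3)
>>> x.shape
(29,)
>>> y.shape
(29,)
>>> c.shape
(3, 3)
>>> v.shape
(29, 3)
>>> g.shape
(7, 5)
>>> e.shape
(5,)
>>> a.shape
(7, 5)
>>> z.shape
(29, 5)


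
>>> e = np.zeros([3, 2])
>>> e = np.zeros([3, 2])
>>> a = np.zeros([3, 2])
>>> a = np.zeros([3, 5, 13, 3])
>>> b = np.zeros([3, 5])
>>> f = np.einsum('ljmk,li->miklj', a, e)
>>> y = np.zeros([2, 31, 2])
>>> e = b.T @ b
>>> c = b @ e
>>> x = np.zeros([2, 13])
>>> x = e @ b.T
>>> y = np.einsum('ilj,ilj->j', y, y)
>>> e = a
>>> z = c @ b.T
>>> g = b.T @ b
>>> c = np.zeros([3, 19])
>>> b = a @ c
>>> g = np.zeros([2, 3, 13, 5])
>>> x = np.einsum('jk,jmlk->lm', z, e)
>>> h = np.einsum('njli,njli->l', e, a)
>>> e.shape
(3, 5, 13, 3)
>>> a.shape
(3, 5, 13, 3)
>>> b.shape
(3, 5, 13, 19)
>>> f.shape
(13, 2, 3, 3, 5)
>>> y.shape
(2,)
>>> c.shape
(3, 19)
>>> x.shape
(13, 5)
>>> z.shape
(3, 3)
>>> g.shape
(2, 3, 13, 5)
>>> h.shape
(13,)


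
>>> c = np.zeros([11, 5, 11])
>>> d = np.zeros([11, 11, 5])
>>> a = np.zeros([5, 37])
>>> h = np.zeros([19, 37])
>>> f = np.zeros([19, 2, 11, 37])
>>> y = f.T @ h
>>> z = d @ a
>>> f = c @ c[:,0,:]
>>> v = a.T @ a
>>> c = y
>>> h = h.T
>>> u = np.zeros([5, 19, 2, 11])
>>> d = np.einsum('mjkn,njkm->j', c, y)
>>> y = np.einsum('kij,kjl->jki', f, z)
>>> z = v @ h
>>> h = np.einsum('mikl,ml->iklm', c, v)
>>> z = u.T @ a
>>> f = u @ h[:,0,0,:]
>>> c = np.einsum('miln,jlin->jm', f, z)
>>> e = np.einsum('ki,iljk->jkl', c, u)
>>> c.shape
(11, 5)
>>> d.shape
(11,)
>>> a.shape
(5, 37)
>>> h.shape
(11, 2, 37, 37)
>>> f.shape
(5, 19, 2, 37)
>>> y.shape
(11, 11, 5)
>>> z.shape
(11, 2, 19, 37)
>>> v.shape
(37, 37)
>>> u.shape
(5, 19, 2, 11)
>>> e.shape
(2, 11, 19)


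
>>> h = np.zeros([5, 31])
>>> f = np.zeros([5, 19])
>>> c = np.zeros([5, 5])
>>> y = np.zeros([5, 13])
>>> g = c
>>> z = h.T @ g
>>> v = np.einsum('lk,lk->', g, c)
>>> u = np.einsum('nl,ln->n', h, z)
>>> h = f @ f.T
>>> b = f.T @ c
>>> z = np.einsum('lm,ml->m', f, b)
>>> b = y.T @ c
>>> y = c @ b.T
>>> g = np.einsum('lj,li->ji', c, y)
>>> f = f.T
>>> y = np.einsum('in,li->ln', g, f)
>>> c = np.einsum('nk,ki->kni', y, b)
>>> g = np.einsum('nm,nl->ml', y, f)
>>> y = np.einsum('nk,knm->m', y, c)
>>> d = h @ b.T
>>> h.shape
(5, 5)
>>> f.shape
(19, 5)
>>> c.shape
(13, 19, 5)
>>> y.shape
(5,)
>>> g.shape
(13, 5)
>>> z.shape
(19,)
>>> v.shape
()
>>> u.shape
(5,)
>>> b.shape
(13, 5)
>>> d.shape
(5, 13)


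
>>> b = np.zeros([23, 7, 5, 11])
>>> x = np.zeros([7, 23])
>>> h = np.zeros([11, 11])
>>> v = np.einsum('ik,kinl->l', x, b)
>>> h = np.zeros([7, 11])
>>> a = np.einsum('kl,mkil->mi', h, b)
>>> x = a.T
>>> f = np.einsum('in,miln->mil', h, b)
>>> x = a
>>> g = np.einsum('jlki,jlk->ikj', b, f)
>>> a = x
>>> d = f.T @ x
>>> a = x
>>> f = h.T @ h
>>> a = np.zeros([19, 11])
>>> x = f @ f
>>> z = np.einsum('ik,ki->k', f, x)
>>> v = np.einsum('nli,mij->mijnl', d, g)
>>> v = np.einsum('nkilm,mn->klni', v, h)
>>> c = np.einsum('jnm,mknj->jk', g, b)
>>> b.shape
(23, 7, 5, 11)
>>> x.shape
(11, 11)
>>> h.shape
(7, 11)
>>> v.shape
(5, 5, 11, 23)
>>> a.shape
(19, 11)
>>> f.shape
(11, 11)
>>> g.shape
(11, 5, 23)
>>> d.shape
(5, 7, 5)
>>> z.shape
(11,)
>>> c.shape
(11, 7)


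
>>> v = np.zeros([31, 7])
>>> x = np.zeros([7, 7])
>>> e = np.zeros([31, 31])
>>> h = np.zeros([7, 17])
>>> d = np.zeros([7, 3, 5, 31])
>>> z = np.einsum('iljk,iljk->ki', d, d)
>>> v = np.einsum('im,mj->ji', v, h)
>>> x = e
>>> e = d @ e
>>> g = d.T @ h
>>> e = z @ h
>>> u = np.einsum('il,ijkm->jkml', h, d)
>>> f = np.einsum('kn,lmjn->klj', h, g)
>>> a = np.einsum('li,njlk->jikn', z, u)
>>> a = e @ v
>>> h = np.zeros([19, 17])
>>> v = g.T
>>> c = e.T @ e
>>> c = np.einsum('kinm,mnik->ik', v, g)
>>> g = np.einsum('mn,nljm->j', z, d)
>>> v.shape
(17, 3, 5, 31)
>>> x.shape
(31, 31)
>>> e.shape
(31, 17)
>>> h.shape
(19, 17)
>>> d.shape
(7, 3, 5, 31)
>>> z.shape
(31, 7)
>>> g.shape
(5,)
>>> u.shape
(3, 5, 31, 17)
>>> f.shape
(7, 31, 3)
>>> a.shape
(31, 31)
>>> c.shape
(3, 17)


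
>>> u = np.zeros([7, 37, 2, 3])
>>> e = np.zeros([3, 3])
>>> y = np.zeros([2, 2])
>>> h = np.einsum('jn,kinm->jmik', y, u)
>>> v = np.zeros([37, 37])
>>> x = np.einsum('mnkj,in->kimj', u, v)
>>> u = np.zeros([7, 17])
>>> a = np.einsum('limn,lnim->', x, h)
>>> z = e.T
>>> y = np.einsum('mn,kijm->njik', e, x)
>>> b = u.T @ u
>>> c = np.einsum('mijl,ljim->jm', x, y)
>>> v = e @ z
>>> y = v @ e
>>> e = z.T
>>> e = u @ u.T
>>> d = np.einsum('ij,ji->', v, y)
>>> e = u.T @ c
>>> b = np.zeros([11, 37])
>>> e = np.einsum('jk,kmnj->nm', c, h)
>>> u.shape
(7, 17)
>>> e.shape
(37, 3)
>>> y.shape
(3, 3)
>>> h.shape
(2, 3, 37, 7)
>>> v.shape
(3, 3)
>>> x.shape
(2, 37, 7, 3)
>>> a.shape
()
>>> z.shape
(3, 3)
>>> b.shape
(11, 37)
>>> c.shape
(7, 2)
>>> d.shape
()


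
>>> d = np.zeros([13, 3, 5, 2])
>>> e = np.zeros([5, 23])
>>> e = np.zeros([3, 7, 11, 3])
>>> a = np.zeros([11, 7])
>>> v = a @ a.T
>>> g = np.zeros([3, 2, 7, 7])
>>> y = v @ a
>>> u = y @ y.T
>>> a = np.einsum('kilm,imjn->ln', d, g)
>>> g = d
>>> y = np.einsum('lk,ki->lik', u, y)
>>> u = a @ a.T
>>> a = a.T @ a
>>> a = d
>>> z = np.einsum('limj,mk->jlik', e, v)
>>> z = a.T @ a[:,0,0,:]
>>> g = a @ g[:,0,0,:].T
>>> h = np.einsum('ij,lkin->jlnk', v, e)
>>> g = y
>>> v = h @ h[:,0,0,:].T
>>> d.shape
(13, 3, 5, 2)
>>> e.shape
(3, 7, 11, 3)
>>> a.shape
(13, 3, 5, 2)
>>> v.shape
(11, 3, 3, 11)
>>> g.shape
(11, 7, 11)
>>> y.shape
(11, 7, 11)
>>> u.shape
(5, 5)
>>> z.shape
(2, 5, 3, 2)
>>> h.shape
(11, 3, 3, 7)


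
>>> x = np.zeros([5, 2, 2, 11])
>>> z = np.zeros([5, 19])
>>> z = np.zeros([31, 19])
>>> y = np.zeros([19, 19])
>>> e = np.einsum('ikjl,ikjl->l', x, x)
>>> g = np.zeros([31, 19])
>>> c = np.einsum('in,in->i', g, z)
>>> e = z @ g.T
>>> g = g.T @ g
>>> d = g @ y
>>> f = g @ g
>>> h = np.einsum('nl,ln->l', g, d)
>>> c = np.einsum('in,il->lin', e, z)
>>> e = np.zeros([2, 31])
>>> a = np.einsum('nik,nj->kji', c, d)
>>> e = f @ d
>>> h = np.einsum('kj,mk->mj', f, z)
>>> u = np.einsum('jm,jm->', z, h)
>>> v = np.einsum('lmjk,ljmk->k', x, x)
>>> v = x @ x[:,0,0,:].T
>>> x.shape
(5, 2, 2, 11)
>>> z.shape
(31, 19)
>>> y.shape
(19, 19)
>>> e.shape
(19, 19)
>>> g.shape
(19, 19)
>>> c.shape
(19, 31, 31)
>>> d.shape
(19, 19)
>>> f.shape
(19, 19)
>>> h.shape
(31, 19)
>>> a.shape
(31, 19, 31)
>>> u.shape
()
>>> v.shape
(5, 2, 2, 5)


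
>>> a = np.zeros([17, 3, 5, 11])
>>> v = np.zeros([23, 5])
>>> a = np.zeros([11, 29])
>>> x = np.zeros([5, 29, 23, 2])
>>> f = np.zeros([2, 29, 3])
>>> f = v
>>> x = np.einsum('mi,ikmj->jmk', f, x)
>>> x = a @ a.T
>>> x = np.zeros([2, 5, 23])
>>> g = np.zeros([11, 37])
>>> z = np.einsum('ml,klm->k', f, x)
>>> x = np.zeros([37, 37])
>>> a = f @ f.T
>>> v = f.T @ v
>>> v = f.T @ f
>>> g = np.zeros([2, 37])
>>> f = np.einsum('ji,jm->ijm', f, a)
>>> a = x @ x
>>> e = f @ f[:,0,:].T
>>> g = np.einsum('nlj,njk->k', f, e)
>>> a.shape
(37, 37)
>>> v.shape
(5, 5)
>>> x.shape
(37, 37)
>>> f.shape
(5, 23, 23)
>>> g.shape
(5,)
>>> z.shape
(2,)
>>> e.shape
(5, 23, 5)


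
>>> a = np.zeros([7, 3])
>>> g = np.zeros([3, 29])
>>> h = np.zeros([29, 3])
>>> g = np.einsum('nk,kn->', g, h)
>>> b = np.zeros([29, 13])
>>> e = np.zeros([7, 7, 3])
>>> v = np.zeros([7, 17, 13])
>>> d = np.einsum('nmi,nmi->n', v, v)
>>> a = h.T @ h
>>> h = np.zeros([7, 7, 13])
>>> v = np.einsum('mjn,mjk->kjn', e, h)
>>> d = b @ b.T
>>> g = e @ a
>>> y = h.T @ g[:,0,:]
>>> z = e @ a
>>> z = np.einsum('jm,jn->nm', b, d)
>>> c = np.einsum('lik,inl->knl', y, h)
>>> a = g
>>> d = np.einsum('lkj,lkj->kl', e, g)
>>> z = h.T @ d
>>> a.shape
(7, 7, 3)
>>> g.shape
(7, 7, 3)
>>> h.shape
(7, 7, 13)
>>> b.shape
(29, 13)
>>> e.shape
(7, 7, 3)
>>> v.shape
(13, 7, 3)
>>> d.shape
(7, 7)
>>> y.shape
(13, 7, 3)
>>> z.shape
(13, 7, 7)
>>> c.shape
(3, 7, 13)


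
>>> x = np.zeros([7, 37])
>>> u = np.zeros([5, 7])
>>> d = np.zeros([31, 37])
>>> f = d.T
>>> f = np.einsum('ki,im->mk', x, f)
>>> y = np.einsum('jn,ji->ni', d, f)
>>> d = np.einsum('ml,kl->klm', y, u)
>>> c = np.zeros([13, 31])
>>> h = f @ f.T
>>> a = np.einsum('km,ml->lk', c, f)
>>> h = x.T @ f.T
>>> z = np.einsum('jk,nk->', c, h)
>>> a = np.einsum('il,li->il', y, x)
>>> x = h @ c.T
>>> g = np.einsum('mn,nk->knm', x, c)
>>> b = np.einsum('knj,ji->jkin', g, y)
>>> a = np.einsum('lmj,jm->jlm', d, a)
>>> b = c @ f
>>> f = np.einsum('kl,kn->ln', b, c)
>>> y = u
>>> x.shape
(37, 13)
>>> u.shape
(5, 7)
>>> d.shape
(5, 7, 37)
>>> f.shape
(7, 31)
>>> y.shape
(5, 7)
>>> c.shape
(13, 31)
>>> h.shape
(37, 31)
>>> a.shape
(37, 5, 7)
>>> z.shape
()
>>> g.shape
(31, 13, 37)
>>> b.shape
(13, 7)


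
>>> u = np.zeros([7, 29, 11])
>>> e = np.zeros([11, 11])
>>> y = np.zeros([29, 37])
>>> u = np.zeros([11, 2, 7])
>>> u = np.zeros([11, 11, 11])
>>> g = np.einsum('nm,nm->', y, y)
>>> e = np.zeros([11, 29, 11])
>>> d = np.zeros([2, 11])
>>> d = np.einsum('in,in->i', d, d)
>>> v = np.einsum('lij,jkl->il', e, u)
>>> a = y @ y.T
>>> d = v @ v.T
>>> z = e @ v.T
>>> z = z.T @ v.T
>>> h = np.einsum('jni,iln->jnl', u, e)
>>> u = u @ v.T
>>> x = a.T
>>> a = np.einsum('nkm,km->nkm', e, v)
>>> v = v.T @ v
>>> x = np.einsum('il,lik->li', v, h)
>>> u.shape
(11, 11, 29)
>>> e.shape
(11, 29, 11)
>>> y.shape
(29, 37)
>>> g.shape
()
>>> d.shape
(29, 29)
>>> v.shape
(11, 11)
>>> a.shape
(11, 29, 11)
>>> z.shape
(29, 29, 29)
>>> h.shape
(11, 11, 29)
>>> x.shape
(11, 11)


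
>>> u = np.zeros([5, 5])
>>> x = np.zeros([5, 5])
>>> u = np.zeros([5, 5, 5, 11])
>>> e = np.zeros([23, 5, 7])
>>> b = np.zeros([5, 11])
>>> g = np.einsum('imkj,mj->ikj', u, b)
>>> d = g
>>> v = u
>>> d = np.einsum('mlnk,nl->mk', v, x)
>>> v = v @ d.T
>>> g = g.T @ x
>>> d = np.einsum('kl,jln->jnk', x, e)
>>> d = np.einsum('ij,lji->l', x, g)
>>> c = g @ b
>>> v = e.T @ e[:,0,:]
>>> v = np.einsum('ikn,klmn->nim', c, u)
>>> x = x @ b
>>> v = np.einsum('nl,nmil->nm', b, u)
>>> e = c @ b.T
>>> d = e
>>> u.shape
(5, 5, 5, 11)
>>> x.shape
(5, 11)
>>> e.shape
(11, 5, 5)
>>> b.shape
(5, 11)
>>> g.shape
(11, 5, 5)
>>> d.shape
(11, 5, 5)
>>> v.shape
(5, 5)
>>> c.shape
(11, 5, 11)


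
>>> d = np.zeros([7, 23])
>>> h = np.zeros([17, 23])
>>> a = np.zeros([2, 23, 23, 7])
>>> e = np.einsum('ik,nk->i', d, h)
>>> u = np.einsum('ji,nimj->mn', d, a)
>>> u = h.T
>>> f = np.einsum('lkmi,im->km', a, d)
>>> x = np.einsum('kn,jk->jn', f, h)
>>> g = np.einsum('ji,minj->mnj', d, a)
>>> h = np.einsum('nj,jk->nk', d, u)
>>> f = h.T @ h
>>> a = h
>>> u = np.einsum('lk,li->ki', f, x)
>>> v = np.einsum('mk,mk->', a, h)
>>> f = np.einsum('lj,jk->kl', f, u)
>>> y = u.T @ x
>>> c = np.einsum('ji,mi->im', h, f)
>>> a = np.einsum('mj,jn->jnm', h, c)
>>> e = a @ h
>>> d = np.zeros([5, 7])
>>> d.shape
(5, 7)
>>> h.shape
(7, 17)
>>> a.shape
(17, 23, 7)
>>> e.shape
(17, 23, 17)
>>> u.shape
(17, 23)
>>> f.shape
(23, 17)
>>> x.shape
(17, 23)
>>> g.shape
(2, 23, 7)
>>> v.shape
()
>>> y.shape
(23, 23)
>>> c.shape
(17, 23)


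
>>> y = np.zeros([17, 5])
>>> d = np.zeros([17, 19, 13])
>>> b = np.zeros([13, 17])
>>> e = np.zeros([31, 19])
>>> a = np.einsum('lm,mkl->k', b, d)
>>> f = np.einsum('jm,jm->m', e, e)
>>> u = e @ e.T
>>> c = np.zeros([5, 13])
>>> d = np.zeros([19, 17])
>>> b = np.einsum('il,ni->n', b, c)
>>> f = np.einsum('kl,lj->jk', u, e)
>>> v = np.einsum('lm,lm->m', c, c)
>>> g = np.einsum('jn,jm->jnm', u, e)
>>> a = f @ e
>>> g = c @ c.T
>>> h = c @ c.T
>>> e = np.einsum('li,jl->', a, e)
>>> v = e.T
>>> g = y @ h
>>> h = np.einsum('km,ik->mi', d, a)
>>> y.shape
(17, 5)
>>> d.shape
(19, 17)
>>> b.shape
(5,)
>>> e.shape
()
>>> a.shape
(19, 19)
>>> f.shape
(19, 31)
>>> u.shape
(31, 31)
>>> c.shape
(5, 13)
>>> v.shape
()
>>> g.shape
(17, 5)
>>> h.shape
(17, 19)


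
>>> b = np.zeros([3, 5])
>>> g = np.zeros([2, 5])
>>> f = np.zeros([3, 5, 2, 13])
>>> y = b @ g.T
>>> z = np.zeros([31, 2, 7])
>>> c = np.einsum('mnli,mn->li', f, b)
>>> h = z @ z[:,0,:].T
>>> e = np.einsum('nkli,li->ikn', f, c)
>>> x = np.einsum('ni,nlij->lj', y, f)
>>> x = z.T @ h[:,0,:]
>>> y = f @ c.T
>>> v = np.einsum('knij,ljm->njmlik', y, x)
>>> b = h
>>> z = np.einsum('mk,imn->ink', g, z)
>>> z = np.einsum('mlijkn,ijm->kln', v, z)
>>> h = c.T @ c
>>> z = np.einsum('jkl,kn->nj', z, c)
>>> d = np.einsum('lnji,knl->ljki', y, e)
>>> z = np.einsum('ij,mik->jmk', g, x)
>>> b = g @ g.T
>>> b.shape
(2, 2)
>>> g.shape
(2, 5)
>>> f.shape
(3, 5, 2, 13)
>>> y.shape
(3, 5, 2, 2)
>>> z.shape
(5, 7, 31)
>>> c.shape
(2, 13)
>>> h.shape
(13, 13)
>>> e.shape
(13, 5, 3)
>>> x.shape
(7, 2, 31)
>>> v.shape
(5, 2, 31, 7, 2, 3)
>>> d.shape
(3, 2, 13, 2)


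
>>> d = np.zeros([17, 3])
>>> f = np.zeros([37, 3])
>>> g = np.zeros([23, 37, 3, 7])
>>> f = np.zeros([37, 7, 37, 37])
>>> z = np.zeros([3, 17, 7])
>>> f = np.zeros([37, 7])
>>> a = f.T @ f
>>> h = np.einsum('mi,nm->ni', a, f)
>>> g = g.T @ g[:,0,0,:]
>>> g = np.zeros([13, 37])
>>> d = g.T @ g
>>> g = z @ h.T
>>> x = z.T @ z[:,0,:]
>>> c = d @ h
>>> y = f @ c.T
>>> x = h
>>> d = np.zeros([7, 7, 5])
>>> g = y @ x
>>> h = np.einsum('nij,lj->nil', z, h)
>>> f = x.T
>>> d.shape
(7, 7, 5)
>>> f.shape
(7, 37)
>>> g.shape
(37, 7)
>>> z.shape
(3, 17, 7)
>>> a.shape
(7, 7)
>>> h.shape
(3, 17, 37)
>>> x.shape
(37, 7)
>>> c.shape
(37, 7)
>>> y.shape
(37, 37)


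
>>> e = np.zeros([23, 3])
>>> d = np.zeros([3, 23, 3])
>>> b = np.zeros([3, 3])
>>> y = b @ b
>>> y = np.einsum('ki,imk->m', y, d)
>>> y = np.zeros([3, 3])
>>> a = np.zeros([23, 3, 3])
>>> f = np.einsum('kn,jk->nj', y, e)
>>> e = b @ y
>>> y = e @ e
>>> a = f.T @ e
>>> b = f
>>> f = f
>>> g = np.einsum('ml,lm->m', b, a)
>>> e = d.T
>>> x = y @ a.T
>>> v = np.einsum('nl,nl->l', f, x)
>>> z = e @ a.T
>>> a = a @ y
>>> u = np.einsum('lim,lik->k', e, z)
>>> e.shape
(3, 23, 3)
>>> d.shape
(3, 23, 3)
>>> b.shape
(3, 23)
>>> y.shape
(3, 3)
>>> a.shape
(23, 3)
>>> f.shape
(3, 23)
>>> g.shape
(3,)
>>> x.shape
(3, 23)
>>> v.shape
(23,)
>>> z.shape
(3, 23, 23)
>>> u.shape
(23,)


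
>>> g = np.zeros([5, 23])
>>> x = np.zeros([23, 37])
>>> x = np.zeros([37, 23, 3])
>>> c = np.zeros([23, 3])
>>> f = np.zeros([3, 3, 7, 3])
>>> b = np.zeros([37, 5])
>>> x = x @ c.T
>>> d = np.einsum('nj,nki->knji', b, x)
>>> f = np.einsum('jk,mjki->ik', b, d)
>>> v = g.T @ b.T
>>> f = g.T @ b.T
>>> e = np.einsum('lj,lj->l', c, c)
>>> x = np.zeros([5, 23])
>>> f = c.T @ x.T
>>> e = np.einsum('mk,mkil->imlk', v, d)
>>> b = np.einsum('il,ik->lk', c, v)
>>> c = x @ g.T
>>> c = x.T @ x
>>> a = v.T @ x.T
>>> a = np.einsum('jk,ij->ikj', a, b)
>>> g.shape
(5, 23)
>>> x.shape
(5, 23)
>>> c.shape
(23, 23)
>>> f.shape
(3, 5)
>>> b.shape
(3, 37)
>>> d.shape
(23, 37, 5, 23)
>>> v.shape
(23, 37)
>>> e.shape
(5, 23, 23, 37)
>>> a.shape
(3, 5, 37)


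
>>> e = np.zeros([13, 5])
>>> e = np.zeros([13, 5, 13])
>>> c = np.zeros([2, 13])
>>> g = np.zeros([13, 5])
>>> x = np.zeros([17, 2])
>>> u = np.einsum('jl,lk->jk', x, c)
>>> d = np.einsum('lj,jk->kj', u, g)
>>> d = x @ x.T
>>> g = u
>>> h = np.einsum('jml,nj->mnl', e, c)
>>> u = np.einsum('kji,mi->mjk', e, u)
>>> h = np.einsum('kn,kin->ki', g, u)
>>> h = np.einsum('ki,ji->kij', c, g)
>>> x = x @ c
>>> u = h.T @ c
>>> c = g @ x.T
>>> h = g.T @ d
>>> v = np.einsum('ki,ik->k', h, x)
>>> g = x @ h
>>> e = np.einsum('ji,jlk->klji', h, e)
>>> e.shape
(13, 5, 13, 17)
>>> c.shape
(17, 17)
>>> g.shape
(17, 17)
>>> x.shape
(17, 13)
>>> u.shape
(17, 13, 13)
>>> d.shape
(17, 17)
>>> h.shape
(13, 17)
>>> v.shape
(13,)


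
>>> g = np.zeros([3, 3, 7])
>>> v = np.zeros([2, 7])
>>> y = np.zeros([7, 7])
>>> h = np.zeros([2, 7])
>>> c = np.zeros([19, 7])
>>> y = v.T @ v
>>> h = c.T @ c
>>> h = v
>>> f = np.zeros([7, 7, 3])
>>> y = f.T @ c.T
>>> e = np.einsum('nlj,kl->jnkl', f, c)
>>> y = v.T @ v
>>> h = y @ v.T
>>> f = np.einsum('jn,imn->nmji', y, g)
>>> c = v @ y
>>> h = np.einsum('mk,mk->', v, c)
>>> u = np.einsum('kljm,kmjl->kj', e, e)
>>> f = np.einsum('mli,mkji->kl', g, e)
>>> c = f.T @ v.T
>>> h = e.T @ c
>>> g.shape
(3, 3, 7)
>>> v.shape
(2, 7)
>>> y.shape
(7, 7)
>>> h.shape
(7, 19, 7, 2)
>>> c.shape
(3, 2)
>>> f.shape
(7, 3)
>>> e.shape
(3, 7, 19, 7)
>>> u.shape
(3, 19)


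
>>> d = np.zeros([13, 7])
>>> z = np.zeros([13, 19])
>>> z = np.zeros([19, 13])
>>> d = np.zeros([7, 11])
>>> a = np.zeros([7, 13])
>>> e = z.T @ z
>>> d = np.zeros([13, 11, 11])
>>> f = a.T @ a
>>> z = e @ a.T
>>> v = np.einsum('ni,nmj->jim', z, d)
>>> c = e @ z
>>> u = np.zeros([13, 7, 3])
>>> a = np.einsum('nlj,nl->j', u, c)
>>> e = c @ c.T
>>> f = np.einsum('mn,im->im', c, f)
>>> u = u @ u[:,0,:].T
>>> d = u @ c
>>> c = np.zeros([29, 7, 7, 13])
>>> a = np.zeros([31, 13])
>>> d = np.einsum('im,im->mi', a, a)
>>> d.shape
(13, 31)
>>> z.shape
(13, 7)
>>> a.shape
(31, 13)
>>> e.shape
(13, 13)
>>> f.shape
(13, 13)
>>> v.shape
(11, 7, 11)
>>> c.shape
(29, 7, 7, 13)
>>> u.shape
(13, 7, 13)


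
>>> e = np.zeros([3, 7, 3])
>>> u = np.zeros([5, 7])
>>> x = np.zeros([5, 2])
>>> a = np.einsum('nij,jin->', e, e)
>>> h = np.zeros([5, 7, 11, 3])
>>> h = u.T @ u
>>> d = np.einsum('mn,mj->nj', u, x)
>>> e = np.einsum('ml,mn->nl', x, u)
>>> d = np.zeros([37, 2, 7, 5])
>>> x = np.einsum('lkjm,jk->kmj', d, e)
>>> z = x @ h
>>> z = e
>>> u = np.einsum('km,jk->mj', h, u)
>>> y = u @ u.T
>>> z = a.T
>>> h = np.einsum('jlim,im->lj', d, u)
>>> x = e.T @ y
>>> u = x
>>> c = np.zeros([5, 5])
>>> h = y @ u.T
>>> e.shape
(7, 2)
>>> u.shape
(2, 7)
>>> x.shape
(2, 7)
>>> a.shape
()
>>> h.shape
(7, 2)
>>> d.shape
(37, 2, 7, 5)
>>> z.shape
()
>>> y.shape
(7, 7)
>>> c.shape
(5, 5)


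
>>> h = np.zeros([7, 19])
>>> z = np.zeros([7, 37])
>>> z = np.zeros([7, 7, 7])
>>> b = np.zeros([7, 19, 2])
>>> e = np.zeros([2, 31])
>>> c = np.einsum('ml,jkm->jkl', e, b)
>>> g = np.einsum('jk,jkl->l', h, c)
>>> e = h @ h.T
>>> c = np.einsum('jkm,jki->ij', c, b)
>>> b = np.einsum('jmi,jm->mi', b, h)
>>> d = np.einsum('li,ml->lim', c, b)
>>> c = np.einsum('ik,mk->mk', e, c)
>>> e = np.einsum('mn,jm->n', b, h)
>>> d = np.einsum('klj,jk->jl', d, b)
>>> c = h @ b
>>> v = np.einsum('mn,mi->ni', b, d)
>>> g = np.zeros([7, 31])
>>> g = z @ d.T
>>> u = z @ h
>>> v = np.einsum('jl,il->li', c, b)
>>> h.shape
(7, 19)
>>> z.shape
(7, 7, 7)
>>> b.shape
(19, 2)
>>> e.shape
(2,)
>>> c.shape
(7, 2)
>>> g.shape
(7, 7, 19)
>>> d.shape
(19, 7)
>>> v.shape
(2, 19)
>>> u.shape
(7, 7, 19)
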